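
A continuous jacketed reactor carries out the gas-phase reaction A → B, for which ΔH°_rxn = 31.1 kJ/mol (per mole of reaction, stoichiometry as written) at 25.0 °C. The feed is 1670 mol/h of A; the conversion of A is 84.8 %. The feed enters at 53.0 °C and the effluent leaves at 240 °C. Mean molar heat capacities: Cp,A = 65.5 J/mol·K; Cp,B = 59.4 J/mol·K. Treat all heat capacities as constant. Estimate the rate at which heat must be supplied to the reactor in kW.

Q_in = 17.4 kW

Extent of reaction ξ = 0.848 × 1670 = 1416.2 mol/h
Reaction term: ξ·ΔH°_rxn = 1416.2 × 31.1 = 44043 kJ/h
Sensible, feed 53.0→25 °C: -3062.8 kJ/h
Outlet flows (mol/h): A 253.84, B 1416.2
Sensible, products 25→240 °C: 21660 kJ/h
Q = ΔH = 62640 kJ/h = 17.4 kW
Heat supplied = 17.4 kW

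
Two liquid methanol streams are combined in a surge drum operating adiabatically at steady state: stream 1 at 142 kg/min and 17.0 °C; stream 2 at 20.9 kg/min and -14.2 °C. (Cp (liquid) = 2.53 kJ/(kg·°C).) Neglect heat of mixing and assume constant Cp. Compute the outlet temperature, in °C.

Adiabatic, steady state ⇒ Σ ṁᵢCp,ᵢ(T_out − Tᵢ) = 0
T_out = Σ ṁᵢCp,ᵢTᵢ / Σ ṁᵢCp,ᵢ
      = 5356.6 / 412.14 = 12.997 °C

T_out = 13.0 °C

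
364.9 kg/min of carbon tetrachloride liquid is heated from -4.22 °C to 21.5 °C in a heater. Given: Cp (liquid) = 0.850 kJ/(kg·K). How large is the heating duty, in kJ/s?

Q = 133 kJ/s

Q = ṁ·Cp·ΔT = 364.9 × 0.850 × (21.5 − -4.22) = 7977.4 kJ/min
Converting: 7977.4 / 60 s = 132.96 kW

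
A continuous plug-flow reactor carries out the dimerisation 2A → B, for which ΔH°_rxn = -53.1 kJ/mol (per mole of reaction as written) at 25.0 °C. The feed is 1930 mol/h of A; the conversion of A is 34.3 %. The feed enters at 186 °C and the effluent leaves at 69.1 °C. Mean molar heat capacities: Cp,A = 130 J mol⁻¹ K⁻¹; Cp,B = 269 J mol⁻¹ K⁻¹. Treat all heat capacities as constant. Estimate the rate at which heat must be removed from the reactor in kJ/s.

Extent of reaction ξ = 0.343 × 1930 / 2 = 331 mol/h
Reaction term: ξ·ΔH°_rxn = 331 × -53.1 = -17576 kJ/h
Sensible, feed 186→25 °C: -40395 kJ/h
Outlet flows (mol/h): A 1268, B 331
Sensible, products 25→69.1 °C: 11196 kJ/h
Q = ΔH = -46775 kJ/h = -12.993 kW
Heat removed = 12.993 kJ/s

Q_out = 13.0 kJ/s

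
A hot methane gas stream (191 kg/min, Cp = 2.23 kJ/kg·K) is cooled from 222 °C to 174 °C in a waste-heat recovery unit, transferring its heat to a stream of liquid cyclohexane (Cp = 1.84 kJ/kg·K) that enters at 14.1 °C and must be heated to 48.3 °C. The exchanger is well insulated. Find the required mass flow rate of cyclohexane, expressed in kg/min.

Heat released by hot stream: Q = 191 × 2.23 × (222 − 174) = 20445 kJ/min
Energy balance on cold side (adiabatic exchanger): Q = ṁ_c·Cp_c·(T_c,out − T_c,in)
ṁ_c = 20445 / [1.84 × (48.3 − 14.1)] = 324.89 kg/min

ṁ_c = 325 kg/min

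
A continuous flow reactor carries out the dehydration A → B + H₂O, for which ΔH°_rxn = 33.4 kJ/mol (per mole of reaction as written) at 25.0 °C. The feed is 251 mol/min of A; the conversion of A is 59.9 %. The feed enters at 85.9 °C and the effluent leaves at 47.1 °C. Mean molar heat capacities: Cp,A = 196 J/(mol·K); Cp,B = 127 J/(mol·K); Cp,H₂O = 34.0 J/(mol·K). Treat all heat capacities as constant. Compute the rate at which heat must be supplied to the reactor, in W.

Extent of reaction ξ = 0.599 × 251 = 150.35 mol/min
Reaction term: ξ·ΔH°_rxn = 150.35 × 33.4 = 5021.7 kJ/min
Sensible, feed 85.9→25 °C: -2996 kJ/min
Outlet flows (mol/min): A 100.65, B 150.35, H₂O 150.35
Sensible, products 25→47.1 °C: 970.94 kJ/min
Q = ΔH = 2996.6 kJ/min = 49.943 kW
Heat supplied = 49943 W

Q_in = 49900 W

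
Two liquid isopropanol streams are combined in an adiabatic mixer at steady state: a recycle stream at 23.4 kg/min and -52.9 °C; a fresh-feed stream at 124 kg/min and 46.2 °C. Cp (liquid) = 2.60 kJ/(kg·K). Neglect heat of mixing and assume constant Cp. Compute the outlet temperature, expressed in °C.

T_out = 30.5 °C

No heat crosses the boundary, so H_out = H_in.
Σ ṁᵢCp,ᵢTᵢ = 23.4×2.60×-52.9 + 124×2.60×46.2 = 11676
Σ ṁᵢCp,ᵢ = 23.4×2.60 + 124×2.60 = 383.24
T_out = 11676 / 383.24 = 30.468 °C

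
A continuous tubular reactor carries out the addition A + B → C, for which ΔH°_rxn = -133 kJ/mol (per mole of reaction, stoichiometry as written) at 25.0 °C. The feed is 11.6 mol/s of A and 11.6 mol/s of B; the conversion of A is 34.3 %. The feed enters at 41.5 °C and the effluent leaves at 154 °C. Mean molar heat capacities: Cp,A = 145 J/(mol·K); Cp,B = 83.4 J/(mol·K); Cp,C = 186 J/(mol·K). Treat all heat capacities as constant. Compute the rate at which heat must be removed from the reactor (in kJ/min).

Extent of reaction ξ = 0.343 × 11.6 = 3.9788 mol/s
Reaction term: ξ·ΔH°_rxn = 3.9788 × -133 = -529.18 kJ/s
Sensible, feed 41.5→25 °C: -43.716 kJ/s
Outlet flows (mol/s): A 7.6212, B 7.6212, C 3.9788
Sensible, products 25→154 °C: 320.02 kJ/s
Q = ΔH = -252.88 kJ/s = -252.88 kW
Heat removed = 15173 kJ/min

Q_out = 15200 kJ/min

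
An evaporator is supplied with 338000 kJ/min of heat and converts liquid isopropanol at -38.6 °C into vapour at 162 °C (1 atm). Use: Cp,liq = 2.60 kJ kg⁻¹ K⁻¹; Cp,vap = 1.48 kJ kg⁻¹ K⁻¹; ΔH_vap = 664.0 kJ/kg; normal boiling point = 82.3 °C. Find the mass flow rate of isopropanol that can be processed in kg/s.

Δh = 2.60×(82.3−-38.6) + 664.0 + 1.48×(162−82.3) = 1096.3 kJ/kg
Q = 338000 kJ/min = 5633.3 kJ/s = 5633.3 kJ/s
ṁ = Q/Δh = 5633.3 / 1096.3 = 5.1385 kg/s

ṁ = 5.14 kg/s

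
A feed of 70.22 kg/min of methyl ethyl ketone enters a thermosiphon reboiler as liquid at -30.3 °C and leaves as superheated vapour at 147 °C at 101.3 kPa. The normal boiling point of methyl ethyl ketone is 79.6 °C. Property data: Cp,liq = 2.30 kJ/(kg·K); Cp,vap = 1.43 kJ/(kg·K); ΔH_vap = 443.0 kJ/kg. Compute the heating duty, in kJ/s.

Q = 927 kJ/s

liquid -30.3→79.6 °C: 252.77 kJ/kg
vaporisation at 79.6 °C: 443 kJ/kg
vapour 79.6→147 °C: 96.382 kJ/kg
Δh = 252.77 + 443 + 96.382 = 792.15 kJ/kg
Q = ṁ·Δh = 70.22 kg/min × 792.15 kJ/kg = 55625 kJ/min
|Q| = 927.08 kW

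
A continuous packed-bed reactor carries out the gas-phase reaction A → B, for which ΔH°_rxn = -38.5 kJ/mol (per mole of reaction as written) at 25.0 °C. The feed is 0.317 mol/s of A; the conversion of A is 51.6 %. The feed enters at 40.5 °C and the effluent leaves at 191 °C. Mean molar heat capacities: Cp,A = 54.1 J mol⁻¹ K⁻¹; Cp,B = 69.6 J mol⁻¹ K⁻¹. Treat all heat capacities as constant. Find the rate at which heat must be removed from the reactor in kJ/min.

Q_out = 198 kJ/min

Extent of reaction ξ = 0.516 × 0.317 = 0.16357 mol/s
Reaction term: ξ·ΔH°_rxn = 0.16357 × -38.5 = -6.2975 kJ/s
Sensible, feed 40.5→25 °C: -0.26582 kJ/s
Outlet flows (mol/s): A 0.15343, B 0.16357
Sensible, products 25→191 °C: 3.2677 kJ/s
Q = ΔH = -3.2956 kJ/s = -3.2956 kW
Heat removed = 197.74 kJ/min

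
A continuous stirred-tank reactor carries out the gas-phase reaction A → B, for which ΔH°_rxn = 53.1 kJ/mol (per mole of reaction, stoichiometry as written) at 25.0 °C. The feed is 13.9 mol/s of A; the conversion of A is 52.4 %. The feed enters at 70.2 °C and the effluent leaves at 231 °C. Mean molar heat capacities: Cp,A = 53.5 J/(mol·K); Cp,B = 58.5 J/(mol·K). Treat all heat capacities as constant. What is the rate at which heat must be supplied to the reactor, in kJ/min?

Q_in = 30800 kJ/min

Extent of reaction ξ = 0.524 × 13.9 = 7.2836 mol/s
Reaction term: ξ·ΔH°_rxn = 7.2836 × 53.1 = 386.76 kJ/s
Sensible, feed 70.2→25 °C: -33.613 kJ/s
Outlet flows (mol/s): A 6.6164, B 7.2836
Sensible, products 25→231 °C: 160.69 kJ/s
Q = ΔH = 513.84 kJ/s = 513.84 kW
Heat supplied = 30830 kJ/min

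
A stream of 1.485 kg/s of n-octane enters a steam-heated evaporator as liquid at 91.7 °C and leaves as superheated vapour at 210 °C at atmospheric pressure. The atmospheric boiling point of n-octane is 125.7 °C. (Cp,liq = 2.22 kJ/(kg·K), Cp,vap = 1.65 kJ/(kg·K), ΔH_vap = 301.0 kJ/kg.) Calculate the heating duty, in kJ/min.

Q = 45900 kJ/min

liquid 91.7→125.7 °C: 75.48 kJ/kg
vaporisation at 125.7 °C: 301 kJ/kg
vapour 125.7→210 °C: 139.09 kJ/kg
Δh = 75.48 + 301 + 139.09 = 515.58 kJ/kg
Q = ṁ·Δh = 1.485 kg/s × 515.58 kJ/kg = 765.63 kJ/s
|Q| = 765.63 kW = 45938 kJ/min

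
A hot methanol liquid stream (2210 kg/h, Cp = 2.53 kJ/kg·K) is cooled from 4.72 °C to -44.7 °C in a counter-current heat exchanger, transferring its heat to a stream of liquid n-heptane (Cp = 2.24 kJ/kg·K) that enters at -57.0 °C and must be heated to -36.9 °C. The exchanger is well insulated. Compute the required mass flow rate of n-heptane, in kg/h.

ṁ_c = 6140 kg/h

Heat released by hot stream: Q = 2210 × 2.53 × (4.72 − -44.7) = 276320 kJ/h
Energy balance on cold side (adiabatic exchanger): Q = ṁ_c·Cp_c·(T_c,out − T_c,in)
ṁ_c = 276320 / [2.24 × (-36.9 − -57.0)] = 6137.2 kg/h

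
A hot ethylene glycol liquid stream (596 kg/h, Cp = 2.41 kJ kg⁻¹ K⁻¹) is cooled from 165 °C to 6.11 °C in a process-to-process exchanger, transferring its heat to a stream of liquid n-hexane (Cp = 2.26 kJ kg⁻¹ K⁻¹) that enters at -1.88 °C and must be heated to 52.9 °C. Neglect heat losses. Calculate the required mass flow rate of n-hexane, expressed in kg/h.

ṁ_c = 1840 kg/h

Heat released by hot stream: Q = 596 × 2.41 × (165 − 6.11) = 228220 kJ/h
Energy balance on cold side (adiabatic exchanger): Q = ṁ_c·Cp_c·(T_c,out − T_c,in)
ṁ_c = 228220 / [2.26 × (52.9 − -1.88)] = 1843.4 kg/h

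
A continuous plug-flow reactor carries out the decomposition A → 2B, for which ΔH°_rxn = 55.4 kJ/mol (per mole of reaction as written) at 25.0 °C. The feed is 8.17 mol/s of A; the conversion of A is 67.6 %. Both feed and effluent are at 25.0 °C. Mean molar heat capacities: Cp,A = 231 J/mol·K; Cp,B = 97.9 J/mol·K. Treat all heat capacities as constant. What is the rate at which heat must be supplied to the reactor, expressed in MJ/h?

Q_in = 1100 MJ/h

Extent of reaction ξ = 0.676 × 8.17 = 5.5229 mol/s
Reaction term: ξ·ΔH°_rxn = 5.5229 × 55.4 = 305.97 kJ/s
Q = ΔH = 305.97 kJ/s = 305.97 kW
Heat supplied = 1101.5 MJ/h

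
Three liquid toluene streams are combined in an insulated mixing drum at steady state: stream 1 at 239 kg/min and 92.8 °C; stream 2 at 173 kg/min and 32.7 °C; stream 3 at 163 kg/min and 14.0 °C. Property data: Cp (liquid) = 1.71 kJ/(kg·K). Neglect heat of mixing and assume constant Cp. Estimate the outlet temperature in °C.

Adiabatic, steady state ⇒ Σ ṁᵢCp,ᵢ(T_out − Tᵢ) = 0
T_out = Σ ṁᵢCp,ᵢTᵢ / Σ ṁᵢCp,ᵢ
      = 51502 / 983.25 = 52.38 °C

T_out = 52.4 °C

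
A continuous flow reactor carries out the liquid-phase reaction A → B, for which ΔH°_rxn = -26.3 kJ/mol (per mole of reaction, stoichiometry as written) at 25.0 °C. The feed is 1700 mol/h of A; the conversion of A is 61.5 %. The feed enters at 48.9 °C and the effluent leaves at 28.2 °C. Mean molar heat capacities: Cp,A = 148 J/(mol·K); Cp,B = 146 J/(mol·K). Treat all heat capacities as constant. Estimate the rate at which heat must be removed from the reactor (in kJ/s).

Q_out = 9.09 kJ/s

Extent of reaction ξ = 0.615 × 1700 = 1045.5 mol/h
Reaction term: ξ·ΔH°_rxn = 1045.5 × -26.3 = -27497 kJ/h
Sensible, feed 48.9→25 °C: -6013.2 kJ/h
Outlet flows (mol/h): A 654.5, B 1045.5
Sensible, products 25→28.2 °C: 798.43 kJ/h
Q = ΔH = -32711 kJ/h = -9.0865 kW
Heat removed = 9.0865 kJ/s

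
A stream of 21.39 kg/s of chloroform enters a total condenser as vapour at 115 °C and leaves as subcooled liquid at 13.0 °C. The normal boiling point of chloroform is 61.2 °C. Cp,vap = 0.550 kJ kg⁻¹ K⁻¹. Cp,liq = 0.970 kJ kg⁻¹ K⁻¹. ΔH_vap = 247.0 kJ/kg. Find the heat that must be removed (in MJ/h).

Q_c = 24900 MJ/h

vapour 115→61.2 °C: -29.59 kJ/kg
condensation at 61.2 °C: -247 kJ/kg
liquid 61.2→13.0 °C: -46.754 kJ/kg
Δh = -29.59 + -247 + -46.754 = -323.34 kJ/kg
Q = ṁ·Δh = 21.39 kg/s × -323.34 kJ/kg = -6916.3 kJ/s
|Q| = 6916.3 kW = 24899 MJ/h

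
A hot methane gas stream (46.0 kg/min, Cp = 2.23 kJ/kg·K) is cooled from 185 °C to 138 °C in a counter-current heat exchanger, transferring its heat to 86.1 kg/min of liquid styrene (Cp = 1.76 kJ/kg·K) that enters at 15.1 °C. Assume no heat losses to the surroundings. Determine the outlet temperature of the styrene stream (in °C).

T_c,out = 46.9 °C

Heat released by hot stream: Q = 46.0 × 2.23 × (185 − 138) = 4821.3 kJ/min
Energy balance on cold side (adiabatic exchanger): Q = ṁ_c·Cp_c·(T_c,out − T_c,in)
T_c,out = 15.1 + 4821.3/(86.1 × 1.76) = 46.916 °C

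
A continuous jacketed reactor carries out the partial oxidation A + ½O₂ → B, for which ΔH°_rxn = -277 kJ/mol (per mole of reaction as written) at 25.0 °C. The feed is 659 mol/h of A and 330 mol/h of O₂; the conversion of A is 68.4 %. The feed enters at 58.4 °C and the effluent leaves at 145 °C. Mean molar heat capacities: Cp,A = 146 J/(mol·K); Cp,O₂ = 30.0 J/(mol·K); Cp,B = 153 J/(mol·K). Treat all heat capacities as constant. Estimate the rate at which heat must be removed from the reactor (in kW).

Q_out = 32.3 kW

Extent of reaction ξ = 0.684 × 659 = 450.76 mol/h
Reaction term: ξ·ΔH°_rxn = 450.76 × -277 = -124860 kJ/h
Sensible, feed 58.4→25 °C: -3544.2 kJ/h
Outlet flows (mol/h): A 208.24, O₂ 104.62, B 450.76
Sensible, products 25→145 °C: 12301 kJ/h
Q = ΔH = -116100 kJ/h = -32.251 kW
Heat removed = 32.251 kW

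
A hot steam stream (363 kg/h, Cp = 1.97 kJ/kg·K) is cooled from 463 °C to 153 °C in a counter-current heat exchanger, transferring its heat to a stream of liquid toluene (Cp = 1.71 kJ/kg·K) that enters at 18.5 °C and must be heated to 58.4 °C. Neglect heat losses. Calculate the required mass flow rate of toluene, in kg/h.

Heat released by hot stream: Q = 363 × 1.97 × (463 − 153) = 221680 kJ/h
Energy balance on cold side (adiabatic exchanger): Q = ṁ_c·Cp_c·(T_c,out − T_c,in)
ṁ_c = 221680 / [1.71 × (58.4 − 18.5)] = 3249.1 kg/h

ṁ_c = 3250 kg/h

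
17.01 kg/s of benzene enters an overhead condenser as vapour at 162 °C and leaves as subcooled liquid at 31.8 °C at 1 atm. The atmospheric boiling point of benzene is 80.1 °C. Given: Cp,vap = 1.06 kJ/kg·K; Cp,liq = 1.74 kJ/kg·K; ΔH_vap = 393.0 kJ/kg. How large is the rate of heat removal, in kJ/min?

Q_c = 575000 kJ/min

vapour 162→80.1 °C: -86.814 kJ/kg
condensation at 80.1 °C: -393 kJ/kg
liquid 80.1→31.8 °C: -84.042 kJ/kg
Δh = -86.814 + -393 + -84.042 = -563.86 kJ/kg
Q = ṁ·Δh = 17.01 kg/s × -563.86 kJ/kg = -9591.2 kJ/s
|Q| = 9591.2 kW = 575470 kJ/min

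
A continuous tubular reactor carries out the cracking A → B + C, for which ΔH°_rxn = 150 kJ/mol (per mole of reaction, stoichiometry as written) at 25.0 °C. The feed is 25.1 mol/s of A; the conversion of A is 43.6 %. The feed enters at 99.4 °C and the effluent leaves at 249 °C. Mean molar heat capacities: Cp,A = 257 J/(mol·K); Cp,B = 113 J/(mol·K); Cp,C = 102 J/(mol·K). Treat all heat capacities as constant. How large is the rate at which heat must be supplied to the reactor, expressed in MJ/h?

Extent of reaction ξ = 0.436 × 25.1 = 10.944 mol/s
Reaction term: ξ·ΔH°_rxn = 10.944 × 150 = 1641.5 kJ/s
Sensible, feed 99.4→25 °C: -479.93 kJ/s
Outlet flows (mol/s): A 14.156, B 10.944, C 10.944
Sensible, products 25→249 °C: 1342 kJ/s
Q = ΔH = 2503.6 kJ/s = 2503.6 kW
Heat supplied = 9013 MJ/h

Q_in = 9010 MJ/h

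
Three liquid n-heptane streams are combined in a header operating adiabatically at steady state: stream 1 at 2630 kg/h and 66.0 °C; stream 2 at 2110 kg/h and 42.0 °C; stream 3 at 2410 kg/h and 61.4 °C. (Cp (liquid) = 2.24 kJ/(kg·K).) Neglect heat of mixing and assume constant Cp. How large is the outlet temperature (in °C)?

Adiabatic, steady state ⇒ Σ ṁᵢCp,ᵢ(T_out − Tᵢ) = 0
Σ ṁᵢCp,ᵢTᵢ = 2630×2.24×66.0 + 2110×2.24×42.0 + 2410×2.24×61.4 = 918790
Σ ṁᵢCp,ᵢ = 2630×2.24 + 2110×2.24 + 2410×2.24 = 16016
T_out = 918790 / 16016 = 57.367 °C

T_out = 57.4 °C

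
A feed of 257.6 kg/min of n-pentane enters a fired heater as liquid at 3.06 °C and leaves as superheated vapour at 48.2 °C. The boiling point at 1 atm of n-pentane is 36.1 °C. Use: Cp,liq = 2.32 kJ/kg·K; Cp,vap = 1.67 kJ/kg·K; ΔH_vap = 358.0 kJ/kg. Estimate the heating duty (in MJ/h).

liquid 3.06→36.1 °C: 76.653 kJ/kg
vaporisation at 36.1 °C: 358 kJ/kg
vapour 36.1→48.2 °C: 20.207 kJ/kg
Δh = 76.653 + 358 + 20.207 = 454.86 kJ/kg
Q = ṁ·Δh = 257.6 kg/min × 454.86 kJ/kg = 117170 kJ/min
|Q| = 1952.9 kW = 7030.3 MJ/h

Q = 7030 MJ/h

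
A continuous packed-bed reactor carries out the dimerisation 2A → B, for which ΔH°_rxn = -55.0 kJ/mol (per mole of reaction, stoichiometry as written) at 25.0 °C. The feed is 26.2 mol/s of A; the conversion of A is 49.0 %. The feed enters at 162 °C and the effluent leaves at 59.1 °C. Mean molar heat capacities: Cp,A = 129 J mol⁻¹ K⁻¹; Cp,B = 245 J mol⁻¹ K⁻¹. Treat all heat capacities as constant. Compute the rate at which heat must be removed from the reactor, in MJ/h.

Extent of reaction ξ = 0.490 × 26.2 / 2 = 6.419 mol/s
Reaction term: ξ·ΔH°_rxn = 6.419 × -55.0 = -353.04 kJ/s
Sensible, feed 162→25 °C: -463.03 kJ/s
Outlet flows (mol/s): A 13.362, B 6.419
Sensible, products 25→59.1 °C: 112.41 kJ/s
Q = ΔH = -703.67 kJ/s = -703.67 kW
Heat removed = 2533.2 MJ/h

Q_out = 2530 MJ/h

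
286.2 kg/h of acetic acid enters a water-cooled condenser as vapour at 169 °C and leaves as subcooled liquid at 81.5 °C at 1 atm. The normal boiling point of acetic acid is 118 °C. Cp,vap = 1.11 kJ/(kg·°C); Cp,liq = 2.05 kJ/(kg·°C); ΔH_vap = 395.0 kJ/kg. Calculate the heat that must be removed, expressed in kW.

vapour 169→118 °C: -56.61 kJ/kg
condensation at 118 °C: -395 kJ/kg
liquid 118→81.5 °C: -74.825 kJ/kg
Δh = -56.61 + -395 + -74.825 = -526.43 kJ/kg
Q = ṁ·Δh = 286.2 kg/h × -526.43 kJ/kg = -150670 kJ/h
|Q| = 41.852 kW

Q_c = 41.9 kW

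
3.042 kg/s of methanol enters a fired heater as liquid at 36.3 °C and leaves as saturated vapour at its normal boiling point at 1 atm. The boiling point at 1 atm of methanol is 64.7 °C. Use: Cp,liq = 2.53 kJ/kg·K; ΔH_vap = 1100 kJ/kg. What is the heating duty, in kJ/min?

Q = 214000 kJ/min

liquid 36.3→64.7 °C: 71.852 kJ/kg
vaporisation at 64.7 °C: 1100 kJ/kg
Δh = 71.852 + 1100 = 1171.9 kJ/kg
Q = ṁ·Δh = 3.042 kg/s × 1171.9 kJ/kg = 3564.8 kJ/s
|Q| = 3564.8 kW = 213890 kJ/min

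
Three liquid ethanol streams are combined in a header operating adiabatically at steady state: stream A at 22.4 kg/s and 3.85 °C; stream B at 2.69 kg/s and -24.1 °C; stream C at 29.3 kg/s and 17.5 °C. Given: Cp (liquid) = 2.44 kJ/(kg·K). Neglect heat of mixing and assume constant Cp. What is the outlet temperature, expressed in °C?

No heat crosses the boundary, so H_out = H_in.
Σ ṁᵢCp,ᵢTᵢ = 22.4×2.44×3.85 + 2.69×2.44×-24.1 + 29.3×2.44×17.5 = 1303.4
Σ ṁᵢCp,ᵢ = 22.4×2.44 + 2.69×2.44 + 29.3×2.44 = 132.71
T_out = 1303.4 / 132.71 = 9.8209 °C

T_out = 9.82 °C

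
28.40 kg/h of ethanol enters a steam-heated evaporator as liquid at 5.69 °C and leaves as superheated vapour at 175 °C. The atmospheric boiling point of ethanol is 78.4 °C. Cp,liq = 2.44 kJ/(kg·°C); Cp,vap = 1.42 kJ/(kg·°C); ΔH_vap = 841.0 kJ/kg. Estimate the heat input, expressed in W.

liquid 5.69→78.4 °C: 177.41 kJ/kg
vaporisation at 78.4 °C: 841 kJ/kg
vapour 78.4→175 °C: 137.17 kJ/kg
Δh = 177.41 + 841 + 137.17 = 1155.6 kJ/kg
Q = ṁ·Δh = 28.40 kg/h × 1155.6 kJ/kg = 32819 kJ/h
|Q| = 9.1163 kW = 9116.3 W

Q = 9120 W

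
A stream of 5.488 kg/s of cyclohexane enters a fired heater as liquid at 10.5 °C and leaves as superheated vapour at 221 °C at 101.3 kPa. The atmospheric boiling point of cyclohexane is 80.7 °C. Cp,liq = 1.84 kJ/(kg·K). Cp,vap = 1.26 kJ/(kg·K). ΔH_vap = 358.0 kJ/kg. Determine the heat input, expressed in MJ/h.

Q = 13100 MJ/h

liquid 10.5→80.7 °C: 129.17 kJ/kg
vaporisation at 80.7 °C: 358 kJ/kg
vapour 80.7→221 °C: 176.78 kJ/kg
Δh = 129.17 + 358 + 176.78 = 663.95 kJ/kg
Q = ṁ·Δh = 5.488 kg/s × 663.95 kJ/kg = 3643.7 kJ/s
|Q| = 3643.7 kW = 13117 MJ/h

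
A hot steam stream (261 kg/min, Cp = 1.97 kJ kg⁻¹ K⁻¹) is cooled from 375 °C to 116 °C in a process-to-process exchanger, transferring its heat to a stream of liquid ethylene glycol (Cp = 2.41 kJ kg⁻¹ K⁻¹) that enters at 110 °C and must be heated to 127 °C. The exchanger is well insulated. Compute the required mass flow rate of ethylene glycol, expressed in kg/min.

Heat released by hot stream: Q = 261 × 1.97 × (375 − 116) = 133170 kJ/min
Energy balance on cold side (adiabatic exchanger): Q = ṁ_c·Cp_c·(T_c,out − T_c,in)
ṁ_c = 133170 / [2.41 × (127 − 110)] = 3250.4 kg/min

ṁ_c = 3250 kg/min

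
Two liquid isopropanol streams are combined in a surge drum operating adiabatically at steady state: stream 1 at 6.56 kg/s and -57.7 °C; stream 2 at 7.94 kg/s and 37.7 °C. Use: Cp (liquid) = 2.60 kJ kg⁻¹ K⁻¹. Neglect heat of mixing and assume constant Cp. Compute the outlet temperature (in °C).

T_out = -5.46 °C

Adiabatic, steady state ⇒ Σ ṁᵢCp,ᵢ(T_out − Tᵢ) = 0
T_out = Σ ṁᵢCp,ᵢTᵢ / Σ ṁᵢCp,ᵢ
      = -205.85 / 37.7 = -5.4603 °C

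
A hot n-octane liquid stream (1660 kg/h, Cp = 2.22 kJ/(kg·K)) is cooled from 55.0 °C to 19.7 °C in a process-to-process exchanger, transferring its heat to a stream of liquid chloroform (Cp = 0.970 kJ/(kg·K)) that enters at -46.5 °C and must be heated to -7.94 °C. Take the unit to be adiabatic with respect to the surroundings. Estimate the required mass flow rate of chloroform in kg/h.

ṁ_c = 3480 kg/h

Heat released by hot stream: Q = 1660 × 2.22 × (55.0 − 19.7) = 130090 kJ/h
Energy balance on cold side (adiabatic exchanger): Q = ṁ_c·Cp_c·(T_c,out − T_c,in)
ṁ_c = 130090 / [0.970 × (-7.94 − -46.5)] = 3478 kg/h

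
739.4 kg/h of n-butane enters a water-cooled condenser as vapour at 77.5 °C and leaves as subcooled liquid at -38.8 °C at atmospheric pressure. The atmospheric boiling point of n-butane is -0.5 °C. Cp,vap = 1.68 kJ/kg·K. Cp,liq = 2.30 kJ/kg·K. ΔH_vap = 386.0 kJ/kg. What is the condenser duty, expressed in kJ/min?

vapour 77.5→-0.5 °C: -131.04 kJ/kg
condensation at -0.5 °C: -386 kJ/kg
liquid -0.5→-38.8 °C: -88.09 kJ/kg
Δh = -131.04 + -386 + -88.09 = -605.13 kJ/kg
Q = ṁ·Δh = 739.4 kg/h × -605.13 kJ/kg = -447430 kJ/h
|Q| = 124.29 kW = 7457.2 kJ/min

Q_c = 7460 kJ/min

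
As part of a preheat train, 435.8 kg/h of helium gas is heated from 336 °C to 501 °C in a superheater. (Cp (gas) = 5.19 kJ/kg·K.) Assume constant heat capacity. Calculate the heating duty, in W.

Q = ṁ·Cp·ΔT = 435.8 × 5.19 × (501 − 336) = 373200 kJ/h
Converting: 373200 / 3600 s = 103.67 kW
Heating duty = 103670 W

Q = 104000 W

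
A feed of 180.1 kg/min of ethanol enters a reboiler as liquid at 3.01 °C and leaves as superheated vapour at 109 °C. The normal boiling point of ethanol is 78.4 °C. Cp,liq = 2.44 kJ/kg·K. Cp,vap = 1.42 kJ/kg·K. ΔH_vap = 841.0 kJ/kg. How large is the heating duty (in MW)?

Q = 3.21 MW

liquid 3.01→78.4 °C: 183.95 kJ/kg
vaporisation at 78.4 °C: 841 kJ/kg
vapour 78.4→109 °C: 43.452 kJ/kg
Δh = 183.95 + 841 + 43.452 = 1068.4 kJ/kg
Q = ṁ·Δh = 180.1 kg/min × 1068.4 kJ/kg = 192420 kJ/min
|Q| = 3207 kW = 3.207 MW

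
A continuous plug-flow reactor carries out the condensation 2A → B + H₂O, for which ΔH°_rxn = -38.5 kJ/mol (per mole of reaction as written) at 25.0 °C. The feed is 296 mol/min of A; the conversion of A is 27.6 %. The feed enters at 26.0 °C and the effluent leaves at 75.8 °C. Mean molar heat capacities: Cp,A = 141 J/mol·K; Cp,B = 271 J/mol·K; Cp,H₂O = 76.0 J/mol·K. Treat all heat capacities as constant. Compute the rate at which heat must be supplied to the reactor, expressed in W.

Extent of reaction ξ = 0.276 × 296 / 2 = 40.848 mol/min
Reaction term: ξ·ΔH°_rxn = 40.848 × -38.5 = -1572.6 kJ/min
Sensible, feed 26.0→25 °C: -41.736 kJ/min
Outlet flows (mol/min): A 214.3, B 40.848, H₂O 40.848
Sensible, products 25→75.8 °C: 2255.1 kJ/min
Q = ΔH = 640.68 kJ/min = 10.678 kW
Heat supplied = 10678 W

Q_in = 10700 W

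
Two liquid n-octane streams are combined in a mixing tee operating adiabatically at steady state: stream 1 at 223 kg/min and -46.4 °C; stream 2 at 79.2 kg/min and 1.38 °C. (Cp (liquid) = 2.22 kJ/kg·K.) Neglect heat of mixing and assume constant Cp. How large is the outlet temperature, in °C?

T_out = -33.9 °C

No heat crosses the boundary, so H_out = H_in.
T_out = Σ ṁᵢCp,ᵢTᵢ / Σ ṁᵢCp,ᵢ
      = -22728 / 670.88 = -33.878 °C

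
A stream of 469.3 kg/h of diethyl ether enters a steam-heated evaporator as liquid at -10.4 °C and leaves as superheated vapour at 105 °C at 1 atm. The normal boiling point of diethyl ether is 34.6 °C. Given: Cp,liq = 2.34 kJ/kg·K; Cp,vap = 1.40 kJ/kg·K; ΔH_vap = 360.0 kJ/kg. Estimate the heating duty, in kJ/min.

Q = 4410 kJ/min

liquid -10.4→34.6 °C: 105.3 kJ/kg
vaporisation at 34.6 °C: 360 kJ/kg
vapour 34.6→105 °C: 98.56 kJ/kg
Δh = 105.3 + 360 + 98.56 = 563.86 kJ/kg
Q = ṁ·Δh = 469.3 kg/h × 563.86 kJ/kg = 264620 kJ/h
|Q| = 73.505 kW = 4410.3 kJ/min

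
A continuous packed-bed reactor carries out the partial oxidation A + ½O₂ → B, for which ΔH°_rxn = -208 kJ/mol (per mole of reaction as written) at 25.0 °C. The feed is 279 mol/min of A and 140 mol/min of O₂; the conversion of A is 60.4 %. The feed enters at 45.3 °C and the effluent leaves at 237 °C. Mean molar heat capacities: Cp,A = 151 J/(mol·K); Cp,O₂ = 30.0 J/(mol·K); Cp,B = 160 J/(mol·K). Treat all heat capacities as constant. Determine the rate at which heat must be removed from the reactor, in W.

Q_out = 440000 W

Extent of reaction ξ = 0.604 × 279 = 168.52 mol/min
Reaction term: ξ·ΔH°_rxn = 168.52 × -208 = -35051 kJ/min
Sensible, feed 45.3→25 °C: -940.48 kJ/min
Outlet flows (mol/min): A 110.48, O₂ 55.742, B 168.52
Sensible, products 25→237 °C: 9607.4 kJ/min
Q = ΔH = -26384 kJ/min = -439.74 kW
Heat removed = 439740 W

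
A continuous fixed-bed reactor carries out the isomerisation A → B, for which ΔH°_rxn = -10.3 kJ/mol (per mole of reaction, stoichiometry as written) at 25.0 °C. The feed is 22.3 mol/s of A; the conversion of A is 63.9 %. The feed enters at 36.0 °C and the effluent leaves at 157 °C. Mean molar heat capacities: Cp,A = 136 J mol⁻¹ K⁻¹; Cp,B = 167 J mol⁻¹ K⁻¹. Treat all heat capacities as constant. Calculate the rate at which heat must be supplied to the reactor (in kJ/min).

Q_in = 16700 kJ/min

Extent of reaction ξ = 0.639 × 22.3 = 14.25 mol/s
Reaction term: ξ·ΔH°_rxn = 14.25 × -10.3 = -146.77 kJ/s
Sensible, feed 36.0→25 °C: -33.361 kJ/s
Outlet flows (mol/s): A 8.0503, B 14.25
Sensible, products 25→157 °C: 458.64 kJ/s
Q = ΔH = 278.51 kJ/s = 278.51 kW
Heat supplied = 16710 kJ/min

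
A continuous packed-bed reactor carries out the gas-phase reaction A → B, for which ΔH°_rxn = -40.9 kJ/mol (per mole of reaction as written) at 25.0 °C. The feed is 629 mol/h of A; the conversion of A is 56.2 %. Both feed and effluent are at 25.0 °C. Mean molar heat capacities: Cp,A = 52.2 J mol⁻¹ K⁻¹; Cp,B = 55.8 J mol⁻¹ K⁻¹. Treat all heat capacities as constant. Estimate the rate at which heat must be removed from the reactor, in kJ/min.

Extent of reaction ξ = 0.562 × 629 = 353.5 mol/h
Reaction term: ξ·ΔH°_rxn = 353.5 × -40.9 = -14458 kJ/h
Q = ΔH = -14458 kJ/h = -4.0161 kW
Heat removed = 240.97 kJ/min

Q_out = 241 kJ/min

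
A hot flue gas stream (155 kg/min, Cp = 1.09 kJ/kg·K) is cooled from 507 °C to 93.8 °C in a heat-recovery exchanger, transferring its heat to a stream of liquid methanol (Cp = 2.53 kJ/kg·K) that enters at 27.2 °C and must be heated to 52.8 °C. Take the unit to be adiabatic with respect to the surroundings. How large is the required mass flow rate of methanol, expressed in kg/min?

Heat released by hot stream: Q = 155 × 1.09 × (507 − 93.8) = 69810 kJ/min
Energy balance on cold side (adiabatic exchanger): Q = ṁ_c·Cp_c·(T_c,out − T_c,in)
ṁ_c = 69810 / [2.53 × (52.8 − 27.2)] = 1077.8 kg/min

ṁ_c = 1080 kg/min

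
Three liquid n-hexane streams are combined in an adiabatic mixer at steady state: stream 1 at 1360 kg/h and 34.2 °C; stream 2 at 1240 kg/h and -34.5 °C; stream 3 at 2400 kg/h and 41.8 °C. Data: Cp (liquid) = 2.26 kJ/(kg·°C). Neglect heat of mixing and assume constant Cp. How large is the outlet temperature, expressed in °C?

Adiabatic, steady state ⇒ Σ ṁᵢCp,ᵢ(T_out − Tᵢ) = 0
Σ ṁᵢCp,ᵢTᵢ = 1360×2.26×34.2 + 1240×2.26×-34.5 + 2400×2.26×41.8 = 235160
Σ ṁᵢCp,ᵢ = 1360×2.26 + 1240×2.26 + 2400×2.26 = 11300
T_out = 235160 / 11300 = 20.81 °C

T_out = 20.8 °C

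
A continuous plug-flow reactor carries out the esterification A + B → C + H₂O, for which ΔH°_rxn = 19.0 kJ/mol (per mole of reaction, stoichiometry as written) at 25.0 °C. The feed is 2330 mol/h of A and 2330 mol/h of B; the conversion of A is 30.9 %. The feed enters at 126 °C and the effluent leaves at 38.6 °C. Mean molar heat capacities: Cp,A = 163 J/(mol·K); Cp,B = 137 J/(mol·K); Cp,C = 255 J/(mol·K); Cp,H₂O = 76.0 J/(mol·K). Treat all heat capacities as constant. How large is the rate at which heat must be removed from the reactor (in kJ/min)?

Extent of reaction ξ = 0.309 × 2330 = 719.97 mol/h
Reaction term: ξ·ΔH°_rxn = 719.97 × 19.0 = 13679 kJ/h
Sensible, feed 126→25 °C: -70599 kJ/h
Outlet flows (mol/h): A 1610, B 1610, C 719.97, H₂O 719.97
Sensible, products 25→38.6 °C: 9809.9 kJ/h
Q = ΔH = -47110 kJ/h = -13.086 kW
Heat removed = 785.16 kJ/min

Q_out = 785 kJ/min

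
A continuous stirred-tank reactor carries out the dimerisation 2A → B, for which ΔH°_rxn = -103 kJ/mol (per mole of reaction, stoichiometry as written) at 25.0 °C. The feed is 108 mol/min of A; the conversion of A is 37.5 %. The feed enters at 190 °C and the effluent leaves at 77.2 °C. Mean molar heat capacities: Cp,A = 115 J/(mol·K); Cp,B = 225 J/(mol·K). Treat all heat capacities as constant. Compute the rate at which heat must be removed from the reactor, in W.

Q_out = 58200 W

Extent of reaction ξ = 0.375 × 108 / 2 = 20.25 mol/min
Reaction term: ξ·ΔH°_rxn = 20.25 × -103 = -2085.8 kJ/min
Sensible, feed 190→25 °C: -2049.3 kJ/min
Outlet flows (mol/min): A 67.5, B 20.25
Sensible, products 25→77.2 °C: 643.04 kJ/min
Q = ΔH = -3492 kJ/min = -58.2 kW
Heat removed = 58200 W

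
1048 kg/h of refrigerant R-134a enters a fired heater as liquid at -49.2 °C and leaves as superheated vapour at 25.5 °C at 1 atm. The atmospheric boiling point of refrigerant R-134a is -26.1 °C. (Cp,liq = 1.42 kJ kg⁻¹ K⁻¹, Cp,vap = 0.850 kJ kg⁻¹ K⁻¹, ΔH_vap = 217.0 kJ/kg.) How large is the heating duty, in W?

Q = 85500 W

liquid -49.2→-26.1 °C: 32.802 kJ/kg
vaporisation at -26.1 °C: 217 kJ/kg
vapour -26.1→25.5 °C: 43.86 kJ/kg
Δh = 32.802 + 217 + 43.86 = 293.66 kJ/kg
Q = ṁ·Δh = 1048 kg/h × 293.66 kJ/kg = 307760 kJ/h
|Q| = 85.488 kW = 85488 W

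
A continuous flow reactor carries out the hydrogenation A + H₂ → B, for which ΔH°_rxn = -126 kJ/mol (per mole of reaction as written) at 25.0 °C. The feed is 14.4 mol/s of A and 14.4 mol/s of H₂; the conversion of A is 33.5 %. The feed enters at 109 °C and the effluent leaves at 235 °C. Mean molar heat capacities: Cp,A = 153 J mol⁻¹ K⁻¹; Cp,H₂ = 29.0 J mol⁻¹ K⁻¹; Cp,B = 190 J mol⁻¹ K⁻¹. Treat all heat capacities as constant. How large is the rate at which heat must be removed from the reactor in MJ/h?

Q_out = 970 MJ/h

Extent of reaction ξ = 0.335 × 14.4 = 4.824 mol/s
Reaction term: ξ·ΔH°_rxn = 4.824 × -126 = -607.82 kJ/s
Sensible, feed 109→25 °C: -220.15 kJ/s
Outlet flows (mol/s): A 9.576, H₂ 9.576, B 4.824
Sensible, products 25→235 °C: 558.47 kJ/s
Q = ΔH = -269.5 kJ/s = -269.5 kW
Heat removed = 970.2 MJ/h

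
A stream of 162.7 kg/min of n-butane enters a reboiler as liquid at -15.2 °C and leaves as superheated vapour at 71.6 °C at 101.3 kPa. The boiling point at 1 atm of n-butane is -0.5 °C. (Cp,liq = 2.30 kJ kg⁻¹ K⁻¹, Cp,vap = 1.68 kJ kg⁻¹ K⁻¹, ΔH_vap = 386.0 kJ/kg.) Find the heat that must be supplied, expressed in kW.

Q = 1470 kW

liquid -15.2→-0.5 °C: 33.81 kJ/kg
vaporisation at -0.5 °C: 386 kJ/kg
vapour -0.5→71.6 °C: 121.13 kJ/kg
Δh = 33.81 + 386 + 121.13 = 540.94 kJ/kg
Q = ṁ·Δh = 162.7 kg/min × 540.94 kJ/kg = 88011 kJ/min
|Q| = 1466.8 kW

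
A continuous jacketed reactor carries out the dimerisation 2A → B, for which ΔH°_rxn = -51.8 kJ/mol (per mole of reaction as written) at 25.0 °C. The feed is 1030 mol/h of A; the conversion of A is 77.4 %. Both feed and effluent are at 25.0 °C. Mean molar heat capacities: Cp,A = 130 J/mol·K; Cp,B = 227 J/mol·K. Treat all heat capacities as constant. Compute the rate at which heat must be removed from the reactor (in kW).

Q_out = 5.74 kW

Extent of reaction ξ = 0.774 × 1030 / 2 = 398.61 mol/h
Reaction term: ξ·ΔH°_rxn = 398.61 × -51.8 = -20648 kJ/h
Q = ΔH = -20648 kJ/h = -5.7356 kW
Heat removed = 5.7356 kW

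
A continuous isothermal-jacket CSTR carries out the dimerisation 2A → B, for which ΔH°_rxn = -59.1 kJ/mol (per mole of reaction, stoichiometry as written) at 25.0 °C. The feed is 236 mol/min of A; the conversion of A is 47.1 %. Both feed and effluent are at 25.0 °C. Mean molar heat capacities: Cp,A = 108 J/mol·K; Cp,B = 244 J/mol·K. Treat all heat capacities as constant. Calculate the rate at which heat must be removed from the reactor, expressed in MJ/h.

Extent of reaction ξ = 0.471 × 236 / 2 = 55.578 mol/min
Reaction term: ξ·ΔH°_rxn = 55.578 × -59.1 = -3284.7 kJ/min
Q = ΔH = -3284.7 kJ/min = -54.744 kW
Heat removed = 197.08 MJ/h

Q_out = 197 MJ/h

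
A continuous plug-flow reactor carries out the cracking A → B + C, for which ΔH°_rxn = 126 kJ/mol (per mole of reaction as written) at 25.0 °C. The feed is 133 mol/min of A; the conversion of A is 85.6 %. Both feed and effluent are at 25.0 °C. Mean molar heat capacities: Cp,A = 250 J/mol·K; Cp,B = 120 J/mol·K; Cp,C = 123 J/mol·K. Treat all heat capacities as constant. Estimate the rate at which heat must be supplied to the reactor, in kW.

Extent of reaction ξ = 0.856 × 133 = 113.85 mol/min
Reaction term: ξ·ΔH°_rxn = 113.85 × 126 = 14345 kJ/min
Q = ΔH = 14345 kJ/min = 239.08 kW
Heat supplied = 239.08 kW

Q_in = 239 kW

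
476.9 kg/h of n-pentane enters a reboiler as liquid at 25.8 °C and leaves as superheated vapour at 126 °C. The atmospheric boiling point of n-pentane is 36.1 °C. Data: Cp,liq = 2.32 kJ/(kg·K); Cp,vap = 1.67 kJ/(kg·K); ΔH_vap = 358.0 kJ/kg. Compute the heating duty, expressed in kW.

Q = 70.5 kW

liquid 25.8→36.1 °C: 23.896 kJ/kg
vaporisation at 36.1 °C: 358 kJ/kg
vapour 36.1→126 °C: 150.13 kJ/kg
Δh = 23.896 + 358 + 150.13 = 532.03 kJ/kg
Q = ṁ·Δh = 476.9 kg/h × 532.03 kJ/kg = 253720 kJ/h
|Q| = 70.479 kW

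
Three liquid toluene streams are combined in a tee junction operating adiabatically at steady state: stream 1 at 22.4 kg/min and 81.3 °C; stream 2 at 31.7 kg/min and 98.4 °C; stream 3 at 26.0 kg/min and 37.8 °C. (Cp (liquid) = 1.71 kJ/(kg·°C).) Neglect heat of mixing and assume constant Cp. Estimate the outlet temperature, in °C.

Energy balance with Q = 0: Σ ṁᵢCp,ᵢ(T_out − Tᵢ) = 0
T_out = Σ ṁᵢCp,ᵢTᵢ / Σ ṁᵢCp,ᵢ
      = 10129 / 136.97 = 73.948 °C

T_out = 73.9 °C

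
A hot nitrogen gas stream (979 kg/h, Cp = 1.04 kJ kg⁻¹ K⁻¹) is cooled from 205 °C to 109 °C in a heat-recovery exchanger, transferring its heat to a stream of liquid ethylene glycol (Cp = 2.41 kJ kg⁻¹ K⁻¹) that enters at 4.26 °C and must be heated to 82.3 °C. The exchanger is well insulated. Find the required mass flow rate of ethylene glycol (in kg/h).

ṁ_c = 520 kg/h

Heat released by hot stream: Q = 979 × 1.04 × (205 − 109) = 97743 kJ/h
Energy balance on cold side (adiabatic exchanger): Q = ṁ_c·Cp_c·(T_c,out − T_c,in)
ṁ_c = 97743 / [2.41 × (82.3 − 4.26)] = 519.7 kg/h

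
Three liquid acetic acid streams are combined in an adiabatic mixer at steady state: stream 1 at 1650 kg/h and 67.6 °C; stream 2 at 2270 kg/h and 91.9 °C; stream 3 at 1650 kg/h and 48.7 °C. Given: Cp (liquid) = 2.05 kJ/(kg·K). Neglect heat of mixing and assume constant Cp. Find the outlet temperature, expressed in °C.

T_out = 71.9 °C

Adiabatic, steady state ⇒ Σ ṁᵢCp,ᵢ(T_out − Tᵢ) = 0
T_out = Σ ṁᵢCp,ᵢTᵢ / Σ ṁᵢCp,ᵢ
      = 821040 / 11418 = 71.904 °C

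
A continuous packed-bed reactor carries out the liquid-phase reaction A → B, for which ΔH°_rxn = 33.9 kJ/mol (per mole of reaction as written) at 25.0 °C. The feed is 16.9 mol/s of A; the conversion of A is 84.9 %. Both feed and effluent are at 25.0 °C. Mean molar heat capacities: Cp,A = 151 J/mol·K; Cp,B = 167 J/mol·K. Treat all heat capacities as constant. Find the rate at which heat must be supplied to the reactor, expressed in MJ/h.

Q_in = 1750 MJ/h

Extent of reaction ξ = 0.849 × 16.9 = 14.348 mol/s
Reaction term: ξ·ΔH°_rxn = 14.348 × 33.9 = 486.4 kJ/s
Q = ΔH = 486.4 kJ/s = 486.4 kW
Heat supplied = 1751 MJ/h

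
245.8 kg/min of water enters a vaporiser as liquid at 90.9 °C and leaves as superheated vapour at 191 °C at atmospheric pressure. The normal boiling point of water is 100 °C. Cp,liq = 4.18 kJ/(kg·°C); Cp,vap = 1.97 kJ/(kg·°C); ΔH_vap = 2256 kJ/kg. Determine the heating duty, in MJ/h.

Q = 36500 MJ/h

liquid 90.9→100 °C: 38.038 kJ/kg
vaporisation at 100 °C: 2256 kJ/kg
vapour 100→191 °C: 179.27 kJ/kg
Δh = 38.038 + 2256 + 179.27 = 2473.3 kJ/kg
Q = ṁ·Δh = 245.8 kg/min × 2473.3 kJ/kg = 607940 kJ/min
|Q| = 10132 kW = 36476 MJ/h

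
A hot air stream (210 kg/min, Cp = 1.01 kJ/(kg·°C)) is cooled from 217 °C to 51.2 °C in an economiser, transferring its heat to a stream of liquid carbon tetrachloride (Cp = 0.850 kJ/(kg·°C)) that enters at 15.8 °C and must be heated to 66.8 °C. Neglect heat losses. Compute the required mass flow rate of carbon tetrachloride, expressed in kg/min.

Heat released by hot stream: Q = 210 × 1.01 × (217 − 51.2) = 35166 kJ/min
Energy balance on cold side (adiabatic exchanger): Q = ṁ_c·Cp_c·(T_c,out − T_c,in)
ṁ_c = 35166 / [0.850 × (66.8 − 15.8)] = 811.22 kg/min

ṁ_c = 811 kg/min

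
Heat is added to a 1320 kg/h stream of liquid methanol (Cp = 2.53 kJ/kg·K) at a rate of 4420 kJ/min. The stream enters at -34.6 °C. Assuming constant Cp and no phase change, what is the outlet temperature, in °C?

T_out = 44.8 °C

Q = 4420 kJ/min = 265200 kJ/h
ΔT = Q/(ṁ·Cp) = 265200/(1320×2.53) = 79.411 K
T_out = -34.6 + 79.411 = 44.811 °C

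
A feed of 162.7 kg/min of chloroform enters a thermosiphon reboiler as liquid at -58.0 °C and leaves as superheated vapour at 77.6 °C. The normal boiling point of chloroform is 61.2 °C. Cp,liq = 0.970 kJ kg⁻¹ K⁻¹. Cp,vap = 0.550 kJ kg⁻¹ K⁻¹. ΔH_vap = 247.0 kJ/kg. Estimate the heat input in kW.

liquid -58.0→61.2 °C: 115.62 kJ/kg
vaporisation at 61.2 °C: 247 kJ/kg
vapour 61.2→77.6 °C: 9.02 kJ/kg
Δh = 115.62 + 247 + 9.02 = 371.64 kJ/kg
Q = ṁ·Δh = 162.7 kg/min × 371.64 kJ/kg = 60466 kJ/min
|Q| = 1007.8 kW

Q = 1010 kW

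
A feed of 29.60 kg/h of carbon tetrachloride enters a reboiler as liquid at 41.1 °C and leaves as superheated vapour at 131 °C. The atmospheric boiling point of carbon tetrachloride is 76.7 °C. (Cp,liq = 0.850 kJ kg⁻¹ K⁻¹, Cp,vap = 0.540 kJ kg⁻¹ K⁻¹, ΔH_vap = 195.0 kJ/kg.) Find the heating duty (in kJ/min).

Q = 126 kJ/min

liquid 41.1→76.7 °C: 30.26 kJ/kg
vaporisation at 76.7 °C: 195 kJ/kg
vapour 76.7→131 °C: 29.322 kJ/kg
Δh = 30.26 + 195 + 29.322 = 254.58 kJ/kg
Q = ṁ·Δh = 29.60 kg/h × 254.58 kJ/kg = 7535.6 kJ/h
|Q| = 2.0932 kW = 125.59 kJ/min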